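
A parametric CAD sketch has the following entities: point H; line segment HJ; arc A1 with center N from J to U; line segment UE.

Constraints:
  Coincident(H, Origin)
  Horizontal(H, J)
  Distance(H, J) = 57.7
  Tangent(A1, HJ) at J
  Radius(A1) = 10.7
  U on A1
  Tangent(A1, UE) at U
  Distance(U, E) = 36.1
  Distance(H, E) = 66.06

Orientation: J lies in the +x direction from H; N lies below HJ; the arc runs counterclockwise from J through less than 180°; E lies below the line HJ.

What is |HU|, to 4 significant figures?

48.18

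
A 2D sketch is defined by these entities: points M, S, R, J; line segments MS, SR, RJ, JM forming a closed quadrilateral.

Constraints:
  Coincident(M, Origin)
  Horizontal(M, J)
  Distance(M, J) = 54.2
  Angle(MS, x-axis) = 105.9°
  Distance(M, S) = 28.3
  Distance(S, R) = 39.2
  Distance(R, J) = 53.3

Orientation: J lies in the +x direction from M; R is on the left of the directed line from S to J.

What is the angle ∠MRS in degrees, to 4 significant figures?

31.45°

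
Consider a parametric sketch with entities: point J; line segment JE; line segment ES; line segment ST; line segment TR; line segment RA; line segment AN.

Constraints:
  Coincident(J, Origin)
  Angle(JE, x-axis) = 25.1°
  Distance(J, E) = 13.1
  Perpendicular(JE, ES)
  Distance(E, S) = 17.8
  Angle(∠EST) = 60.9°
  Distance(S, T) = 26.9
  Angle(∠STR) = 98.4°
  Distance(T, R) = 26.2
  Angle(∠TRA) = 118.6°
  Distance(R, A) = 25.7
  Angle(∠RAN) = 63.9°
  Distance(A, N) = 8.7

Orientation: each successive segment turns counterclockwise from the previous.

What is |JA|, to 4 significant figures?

33.69

J is at the origin; JE runs at 25.1° with length 13.1, so E = (11.86, 5.557). JE ⟂ ES, so ES runs at 115.1°; with |ES| = 17.8, S = (4.312, 21.68). ∠EST = 60.9° gives ST at -125.8° from the x-axis; with |ST| = 26.9, T = (-11.42, -0.1415). ∠STR = 98.4° gives TR at -44.20° from the x-axis; with |TR| = 26.2, R = (7.360, -18.41). ∠TRA = 118.6° gives RA at 17.20° from the x-axis; with |RA| = 25.7, A = (31.91, -10.81). Then |JA| = |A − J| = 33.69.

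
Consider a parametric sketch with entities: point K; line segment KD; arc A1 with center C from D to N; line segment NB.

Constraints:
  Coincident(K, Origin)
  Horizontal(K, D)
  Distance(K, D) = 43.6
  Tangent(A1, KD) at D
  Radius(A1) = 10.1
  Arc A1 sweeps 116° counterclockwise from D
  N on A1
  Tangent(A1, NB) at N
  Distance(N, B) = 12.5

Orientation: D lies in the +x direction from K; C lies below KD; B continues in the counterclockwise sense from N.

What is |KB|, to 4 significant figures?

47.58

K is at the origin; K and D share the same y with |KD| = 43.6 and D on the +x side, so D = (43.60, 0.000). The tangent condition forces CD to be normal to KD, so C = D + (0, -10.1) = (43.60, -10.10). On A1, D sits at bearing 90° from C; a 116° counterclockwise sweep puts N at bearing 206°, so N = C + 10.1·(cos 206°, sin 206°) = (34.52, -14.53). Tangency of A1 to NB means the radius CN is perpendicular to NB, so NB runs along (−sin 206°, cos 206°); with |NB| = 12.5, B = (40.00, -25.76). Then |KB| = |B − K| = 47.58.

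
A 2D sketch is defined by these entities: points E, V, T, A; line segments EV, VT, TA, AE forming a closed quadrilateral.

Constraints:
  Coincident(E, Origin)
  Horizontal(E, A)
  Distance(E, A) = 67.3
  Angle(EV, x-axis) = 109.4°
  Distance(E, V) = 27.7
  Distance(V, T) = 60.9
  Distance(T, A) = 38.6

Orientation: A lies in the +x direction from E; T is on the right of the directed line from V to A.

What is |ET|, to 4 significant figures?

37.50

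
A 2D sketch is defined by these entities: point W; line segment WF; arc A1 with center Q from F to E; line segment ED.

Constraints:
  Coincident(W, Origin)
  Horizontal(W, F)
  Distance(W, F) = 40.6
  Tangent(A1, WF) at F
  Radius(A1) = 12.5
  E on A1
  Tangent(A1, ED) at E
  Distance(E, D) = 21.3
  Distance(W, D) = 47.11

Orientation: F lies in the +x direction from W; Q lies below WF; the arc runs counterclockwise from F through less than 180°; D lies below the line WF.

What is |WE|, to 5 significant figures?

31.605

Checks: |WF| = 40.60 ✓; |QE| = 12.50 ✓; ∠(QE, ED) = 90.00° ✓; |ED| = 21.30 ✓; |WD| = 47.11 ✓.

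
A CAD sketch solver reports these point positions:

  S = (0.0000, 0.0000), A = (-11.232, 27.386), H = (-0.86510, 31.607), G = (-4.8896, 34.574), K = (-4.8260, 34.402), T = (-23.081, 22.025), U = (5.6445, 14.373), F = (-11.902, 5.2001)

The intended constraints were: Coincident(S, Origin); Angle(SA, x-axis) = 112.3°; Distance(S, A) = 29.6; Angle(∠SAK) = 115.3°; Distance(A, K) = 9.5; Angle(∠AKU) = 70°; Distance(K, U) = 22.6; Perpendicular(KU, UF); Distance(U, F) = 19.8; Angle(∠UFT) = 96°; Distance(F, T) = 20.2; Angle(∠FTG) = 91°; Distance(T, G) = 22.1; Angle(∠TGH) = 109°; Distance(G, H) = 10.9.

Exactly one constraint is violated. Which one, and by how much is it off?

Distance(G, H) = 10.9 — off by 5.90.

S = (0.00, 0.00) ✓; SA at 112.3° ✓; |SA| = 29.60 ✓; ∠SAK = 115.3° ✓; |AK| = 9.501 ✓; ∠AKU = 70.00° ✓; |KU| = 22.60 ✓; ∠(KU, UF) = 90.00° ✓; |UF| = 19.80 ✓; ∠UFT = 96.00° ✓; |FT| = 20.20 ✓; ∠FTG = 91.00° ✓; |TG| = 22.10 ✓; ∠TGH = 109.0° ✓; |GH| = 5.000 ✗.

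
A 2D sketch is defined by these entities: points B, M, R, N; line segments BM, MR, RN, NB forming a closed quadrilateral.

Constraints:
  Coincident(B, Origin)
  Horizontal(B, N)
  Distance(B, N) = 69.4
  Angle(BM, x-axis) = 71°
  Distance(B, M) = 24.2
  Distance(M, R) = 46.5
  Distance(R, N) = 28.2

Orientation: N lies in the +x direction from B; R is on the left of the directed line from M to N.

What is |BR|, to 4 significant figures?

59.37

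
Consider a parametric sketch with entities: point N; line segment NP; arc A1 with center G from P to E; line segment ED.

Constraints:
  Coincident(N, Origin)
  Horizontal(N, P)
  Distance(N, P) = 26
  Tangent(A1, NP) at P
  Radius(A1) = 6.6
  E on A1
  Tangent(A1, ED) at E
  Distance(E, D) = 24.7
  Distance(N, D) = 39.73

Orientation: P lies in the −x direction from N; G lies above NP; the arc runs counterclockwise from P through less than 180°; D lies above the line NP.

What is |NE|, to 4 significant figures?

20.94

Checks: |NP| = 26.00 ✓; |GE| = 6.600 ✓; ∠(GE, ED) = 90.00° ✓; |ED| = 24.70 ✓; |ND| = 39.73 ✓.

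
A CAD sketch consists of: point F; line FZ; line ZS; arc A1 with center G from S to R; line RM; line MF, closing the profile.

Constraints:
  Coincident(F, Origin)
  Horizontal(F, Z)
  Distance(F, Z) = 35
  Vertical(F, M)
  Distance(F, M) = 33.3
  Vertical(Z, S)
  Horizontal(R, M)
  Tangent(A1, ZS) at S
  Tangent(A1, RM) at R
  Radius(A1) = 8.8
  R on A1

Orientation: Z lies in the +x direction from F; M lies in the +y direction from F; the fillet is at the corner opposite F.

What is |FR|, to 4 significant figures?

42.37

The virtual corner opposite F is at (35.00, 33.30). Since A1 is tangent to ZS there, GS ⟂ ZS and the tangent condition forces GR to be normal to RM, with radius 8.8, so the center G sits 8.8 in from both sides at G = (26.20, 24.50). That places the tangent points at S = (35.00, 24.50) on ZS and R = (26.20, 33.30) on RM. Then |FR| = |R − F| = 42.37.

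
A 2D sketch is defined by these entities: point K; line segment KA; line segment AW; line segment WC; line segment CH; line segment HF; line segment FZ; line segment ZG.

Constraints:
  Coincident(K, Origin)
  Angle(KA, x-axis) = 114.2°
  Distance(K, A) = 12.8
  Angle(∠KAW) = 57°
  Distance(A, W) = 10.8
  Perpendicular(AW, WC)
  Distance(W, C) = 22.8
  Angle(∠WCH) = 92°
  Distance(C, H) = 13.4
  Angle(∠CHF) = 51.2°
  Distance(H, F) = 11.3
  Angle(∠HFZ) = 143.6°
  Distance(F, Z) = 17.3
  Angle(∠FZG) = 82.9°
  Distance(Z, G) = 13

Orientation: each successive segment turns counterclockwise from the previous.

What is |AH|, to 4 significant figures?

23.41

K is at the origin; KA runs at 114.2° with length 12.8, so A = (-5.247, 11.68). ∠KAW = 57.0° gives AW at -122.8° from the x-axis; with |AW| = 10.8, W = (-11.10, 2.597). AW is perpendicular to WC, so WC runs at -32.80°; with |WC| = 22.8, C = (8.067, -9.754). ∠WCH = 92.0° gives CH at 55.20° from the x-axis; with |CH| = 13.4, H = (15.72, 1.249). Then |AH| = |H − A| = 23.41.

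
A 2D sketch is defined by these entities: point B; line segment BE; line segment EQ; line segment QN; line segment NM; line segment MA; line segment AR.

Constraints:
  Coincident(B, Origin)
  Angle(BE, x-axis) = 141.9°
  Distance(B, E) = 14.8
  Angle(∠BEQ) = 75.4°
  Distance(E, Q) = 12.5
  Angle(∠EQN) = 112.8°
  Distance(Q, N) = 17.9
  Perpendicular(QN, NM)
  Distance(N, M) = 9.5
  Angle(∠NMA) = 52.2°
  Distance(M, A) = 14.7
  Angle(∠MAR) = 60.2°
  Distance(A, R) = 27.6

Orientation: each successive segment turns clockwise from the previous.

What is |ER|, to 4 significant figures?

42.51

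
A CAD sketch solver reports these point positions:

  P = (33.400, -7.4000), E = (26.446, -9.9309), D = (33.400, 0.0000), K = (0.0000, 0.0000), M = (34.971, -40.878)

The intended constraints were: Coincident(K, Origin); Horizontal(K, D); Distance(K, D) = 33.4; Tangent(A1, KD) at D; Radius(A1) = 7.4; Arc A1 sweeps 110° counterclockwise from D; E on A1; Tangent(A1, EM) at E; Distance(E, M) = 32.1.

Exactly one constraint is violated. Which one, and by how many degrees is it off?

Tangent(A1, EM) at E — off by 4.60°.

K = (0.00, 0.00) ✓; K.y = 0.00, D.y = 0.00 ✓; |KD| = 33.40 ✓; ∠(PD, DK) = 90.00° ✓; |PD| = 7.400 ✓; bearing(P→E) − bearing(P→D) = 110.0° ✓; |PE| = 7.400 ✓; ∠(PE, EM) = 94.60° ✗; |EM| = 32.10 ✓.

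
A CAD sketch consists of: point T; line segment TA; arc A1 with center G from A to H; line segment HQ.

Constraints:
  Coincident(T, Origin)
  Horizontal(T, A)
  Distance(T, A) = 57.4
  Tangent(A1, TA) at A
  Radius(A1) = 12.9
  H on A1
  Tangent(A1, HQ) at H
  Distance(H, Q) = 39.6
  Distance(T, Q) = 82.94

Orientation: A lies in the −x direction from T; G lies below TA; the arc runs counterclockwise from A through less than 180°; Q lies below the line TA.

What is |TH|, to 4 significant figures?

71.72

Checks: T.y = 0.00, A.y = 0.00 ✓; |GH| = 12.90 ✓; ∠(GH, HQ) = 90.00° ✓; |HQ| = 39.60 ✓; |TQ| = 82.94 ✓.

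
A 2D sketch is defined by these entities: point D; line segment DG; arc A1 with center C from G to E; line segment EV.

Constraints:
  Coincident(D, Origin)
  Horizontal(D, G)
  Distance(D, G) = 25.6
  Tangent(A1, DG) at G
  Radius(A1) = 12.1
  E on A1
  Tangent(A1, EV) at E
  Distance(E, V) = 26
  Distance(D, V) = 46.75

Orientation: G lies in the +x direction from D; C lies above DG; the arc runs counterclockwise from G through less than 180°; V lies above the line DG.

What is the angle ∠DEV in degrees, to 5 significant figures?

86.683°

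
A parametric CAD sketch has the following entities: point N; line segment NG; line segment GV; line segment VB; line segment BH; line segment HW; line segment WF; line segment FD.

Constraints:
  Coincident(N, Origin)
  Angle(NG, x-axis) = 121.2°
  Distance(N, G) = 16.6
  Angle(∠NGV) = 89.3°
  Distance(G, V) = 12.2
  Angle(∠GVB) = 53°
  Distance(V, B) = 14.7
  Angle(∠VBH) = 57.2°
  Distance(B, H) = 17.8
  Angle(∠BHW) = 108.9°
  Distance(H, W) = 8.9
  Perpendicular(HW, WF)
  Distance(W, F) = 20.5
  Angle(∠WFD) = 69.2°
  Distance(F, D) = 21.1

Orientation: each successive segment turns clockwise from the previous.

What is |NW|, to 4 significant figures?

27.46

N is at the origin; NG runs at 121.2° with length 16.6, so G = (-8.599, 14.20). ∠NGV = 89.3° gives GV at 30.50° from the x-axis; with |GV| = 12.2, V = (1.913, 20.39). ∠GVB = 53.0° gives VB at -96.50° from the x-axis; with |VB| = 14.7, B = (0.2485, 5.786). ∠VBH = 57.2° gives BH at 140.7° from the x-axis; with |BH| = 17.8, H = (-13.53, 17.06). ∠BHW = 108.9° gives HW at 69.60° from the x-axis; with |HW| = 8.9, W = (-10.42, 25.40). Then |NW| = |W − N| = 27.46.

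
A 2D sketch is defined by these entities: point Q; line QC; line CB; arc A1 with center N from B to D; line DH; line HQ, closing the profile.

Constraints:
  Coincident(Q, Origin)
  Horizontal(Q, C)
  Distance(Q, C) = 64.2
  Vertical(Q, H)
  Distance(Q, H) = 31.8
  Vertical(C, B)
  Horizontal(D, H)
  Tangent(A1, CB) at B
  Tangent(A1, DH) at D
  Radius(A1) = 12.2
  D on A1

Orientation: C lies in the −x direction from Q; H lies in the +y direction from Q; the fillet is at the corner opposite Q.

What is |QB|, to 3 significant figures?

67.1

The virtual corner opposite Q is at (-64.2, 31.8). Since A1 is tangent to CB there, NB ⟂ CB and A1 meets DH tangentially, so ND is at right angles to DH, with radius 12.2, so the center N sits 12.2 in from both sides at N = (-52.0, 19.6). That places the tangent points at B = (-64.2, 19.6) on CB and D = (-52.0, 31.8) on DH. Then |QB| = |B − Q| = 67.1.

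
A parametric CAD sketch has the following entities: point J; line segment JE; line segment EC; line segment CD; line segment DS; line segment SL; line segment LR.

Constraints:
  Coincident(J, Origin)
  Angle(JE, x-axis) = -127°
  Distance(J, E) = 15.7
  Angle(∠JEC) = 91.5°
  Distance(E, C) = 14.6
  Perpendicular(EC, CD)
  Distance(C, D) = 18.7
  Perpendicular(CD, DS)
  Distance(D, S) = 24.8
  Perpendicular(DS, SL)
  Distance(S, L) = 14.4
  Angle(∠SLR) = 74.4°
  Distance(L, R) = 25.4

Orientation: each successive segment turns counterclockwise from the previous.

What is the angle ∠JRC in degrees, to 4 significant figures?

109.0°

J is at the origin; JE runs at -127.0° with length 15.7, so E = (-9.448, -12.54). ∠JEC = 91.5° gives EC at -38.50° from the x-axis; with |EC| = 14.6, C = (1.978, -21.63). The perpendicularity gives CD at right angles to EC, so CD runs at 51.50°; with |CD| = 18.7, D = (13.62, -6.993). CD ⟂ DS, so DS runs at 141.5°; with |DS| = 24.8, S = (-5.790, 8.446). The perpendicularity gives SL at right angles to DS, so SL runs at -128.5°; with |SL| = 14.4, L = (-14.75, -2.824). ∠SLR = 74.4° gives LR at -22.90° from the x-axis; with |LR| = 25.4, R = (8.644, -12.71). Then cos ∠JRC = RJ·RC / (|RJ||RC|), giving 109.0°.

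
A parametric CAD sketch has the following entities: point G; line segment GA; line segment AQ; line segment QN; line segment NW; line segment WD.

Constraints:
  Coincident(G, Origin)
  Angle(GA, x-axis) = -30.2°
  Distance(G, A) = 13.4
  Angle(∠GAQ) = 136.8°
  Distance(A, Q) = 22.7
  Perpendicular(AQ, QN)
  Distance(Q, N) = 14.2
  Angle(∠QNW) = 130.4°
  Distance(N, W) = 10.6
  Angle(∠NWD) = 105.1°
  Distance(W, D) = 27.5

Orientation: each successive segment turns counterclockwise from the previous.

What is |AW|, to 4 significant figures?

25.65

The perpendicularity gives QN at right angles to AQ, so QN runs at 103.0°; with |QN| = 14.2, N = (30.51, 12.20). ∠QNW = 130.4° gives NW at 152.6° from the x-axis; with |NW| = 10.6, W = (21.09, 17.08). Then |AW| = |W − A| = 25.65.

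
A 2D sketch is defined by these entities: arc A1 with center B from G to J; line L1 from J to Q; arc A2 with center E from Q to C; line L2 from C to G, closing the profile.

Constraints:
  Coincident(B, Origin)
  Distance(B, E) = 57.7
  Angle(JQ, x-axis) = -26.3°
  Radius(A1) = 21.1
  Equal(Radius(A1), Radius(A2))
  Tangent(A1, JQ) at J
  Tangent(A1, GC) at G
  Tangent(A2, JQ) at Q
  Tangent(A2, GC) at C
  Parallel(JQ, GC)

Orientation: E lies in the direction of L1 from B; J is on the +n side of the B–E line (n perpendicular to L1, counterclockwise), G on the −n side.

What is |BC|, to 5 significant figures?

61.437

The slot axis is L1's direction at -26.3°, so u = (cos -26.3°, sin -26.3°) = (0.89649, -0.44307) and n = (−sin -26.3°, cos -26.3°) = (0.44307, 0.89649). B is at the origin and E lies 57.7 along u from B, so E = 57.7·u = (51.727, -25.565). Tangency of A1 to both parallel lines with radius 21.1 puts J and G at B ± 21.1·n: J = (9.3488, 18.916), G = (-9.3488, -18.916). Equal radii place Q and C the same way about E: Q = E + 21.1·n = (61.076, -6.6493), C = E − 21.1·n = (42.378, -44.481). Then |BC| = |C − B| = 61.437.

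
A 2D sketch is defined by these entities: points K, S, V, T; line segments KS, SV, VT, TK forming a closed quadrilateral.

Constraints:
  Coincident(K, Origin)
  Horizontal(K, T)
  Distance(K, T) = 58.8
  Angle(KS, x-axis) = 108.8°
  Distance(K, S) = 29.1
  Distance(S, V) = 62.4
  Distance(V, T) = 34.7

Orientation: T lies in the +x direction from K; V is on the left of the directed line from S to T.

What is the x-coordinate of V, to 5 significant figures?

52.671

Checks: |SV| = 62.40 ✓; |VT| = 34.70 ✓.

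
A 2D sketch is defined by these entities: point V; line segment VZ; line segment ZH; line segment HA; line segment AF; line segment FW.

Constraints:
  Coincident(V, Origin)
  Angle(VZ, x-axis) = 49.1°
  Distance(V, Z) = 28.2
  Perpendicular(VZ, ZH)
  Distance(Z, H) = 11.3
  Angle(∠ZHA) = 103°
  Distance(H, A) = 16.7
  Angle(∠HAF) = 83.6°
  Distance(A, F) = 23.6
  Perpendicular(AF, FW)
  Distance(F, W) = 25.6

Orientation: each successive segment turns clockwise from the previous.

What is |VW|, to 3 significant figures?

36.5

V is at the origin; VZ runs at 49.1° with length 28.2, so Z = (18.5, 21.3). The perpendicularity gives ZH at right angles to VZ, so ZH runs at -40.9°; with |ZH| = 11.3, H = (27.0, 13.9). ∠ZHA = 103.0° gives HA at -118° from the x-axis; with |HA| = 16.7, A = (19.2, -0.842). ∠HAF = 83.6° gives AF at 146° from the x-axis; with |AF| = 23.6, F = (-0.306, 12.5). The perpendicularity gives FW at right angles to AF, so FW runs at 55.7°; with |FW| = 25.6, W = (14.1, 33.6). Then |VW| = |W − V| = 36.5.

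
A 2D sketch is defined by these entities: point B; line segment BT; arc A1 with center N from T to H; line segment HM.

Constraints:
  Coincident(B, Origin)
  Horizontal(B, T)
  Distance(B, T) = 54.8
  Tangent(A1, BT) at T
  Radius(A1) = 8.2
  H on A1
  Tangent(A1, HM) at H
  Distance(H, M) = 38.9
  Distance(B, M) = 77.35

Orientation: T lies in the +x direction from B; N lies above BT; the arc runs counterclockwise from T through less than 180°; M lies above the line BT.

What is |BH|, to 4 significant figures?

63.57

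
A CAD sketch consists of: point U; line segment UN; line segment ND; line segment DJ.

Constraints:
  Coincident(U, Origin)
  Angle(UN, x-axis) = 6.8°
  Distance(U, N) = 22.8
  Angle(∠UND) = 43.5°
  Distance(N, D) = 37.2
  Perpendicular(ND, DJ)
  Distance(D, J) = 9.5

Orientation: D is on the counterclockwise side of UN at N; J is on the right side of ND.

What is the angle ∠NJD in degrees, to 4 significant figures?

75.67°

U is at the origin; UN runs at 6.8° with length 22.8, so N = 22.8·(cos 6.8°, sin 6.8°) = (22.64, 2.700). ∠UND = 43.5°, so ND runs at 6.8° + (180° − 43.5°) = 143.3° from the x-axis; with |ND| = 37.2, D = N + 37.2·(cos 143.3°, sin 143.3°) = (-7.186, 24.93). ND ⟂ DJ; with |DJ| = 9.5 on the right of ND, J = D + 9.5·(0.5976, 0.8018) = (-1.509, 32.55). Then cos ∠NJD = JN·JD / (|JN||JD|), giving 75.67°.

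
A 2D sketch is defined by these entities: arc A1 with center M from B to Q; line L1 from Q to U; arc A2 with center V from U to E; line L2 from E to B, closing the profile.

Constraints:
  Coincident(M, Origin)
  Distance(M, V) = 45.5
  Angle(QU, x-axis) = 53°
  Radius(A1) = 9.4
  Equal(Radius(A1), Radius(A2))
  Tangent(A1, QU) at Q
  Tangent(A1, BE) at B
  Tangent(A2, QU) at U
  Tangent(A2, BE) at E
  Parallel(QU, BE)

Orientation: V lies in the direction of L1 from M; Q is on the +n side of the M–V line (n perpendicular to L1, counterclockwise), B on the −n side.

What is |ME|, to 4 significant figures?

46.46

Tangency of A1 to both parallel lines with radius 9.4 puts Q and B at M ± 9.4·n: Q = (-7.507, 5.657), B = (7.507, -5.657). Equal radii place U and E the same way about V: U = V + 9.4·n = (19.88, 41.99), E = V − 9.4·n = (34.89, 30.68). Then |ME| = |E − M| = 46.46.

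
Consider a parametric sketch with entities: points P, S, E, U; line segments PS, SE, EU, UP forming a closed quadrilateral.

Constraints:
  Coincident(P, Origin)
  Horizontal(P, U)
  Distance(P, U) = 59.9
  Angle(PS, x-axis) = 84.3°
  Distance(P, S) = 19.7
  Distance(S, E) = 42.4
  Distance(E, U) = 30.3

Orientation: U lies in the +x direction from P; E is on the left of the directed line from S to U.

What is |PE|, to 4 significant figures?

50.90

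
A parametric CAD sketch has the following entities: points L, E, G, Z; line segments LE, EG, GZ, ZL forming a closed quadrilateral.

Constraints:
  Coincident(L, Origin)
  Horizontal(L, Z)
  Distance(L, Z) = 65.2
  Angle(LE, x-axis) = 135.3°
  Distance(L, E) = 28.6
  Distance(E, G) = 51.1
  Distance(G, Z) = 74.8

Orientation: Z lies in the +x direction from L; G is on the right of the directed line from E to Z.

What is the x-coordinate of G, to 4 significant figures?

-4.034

Checks: |EG| = 51.10 ✓; |GZ| = 74.80 ✓.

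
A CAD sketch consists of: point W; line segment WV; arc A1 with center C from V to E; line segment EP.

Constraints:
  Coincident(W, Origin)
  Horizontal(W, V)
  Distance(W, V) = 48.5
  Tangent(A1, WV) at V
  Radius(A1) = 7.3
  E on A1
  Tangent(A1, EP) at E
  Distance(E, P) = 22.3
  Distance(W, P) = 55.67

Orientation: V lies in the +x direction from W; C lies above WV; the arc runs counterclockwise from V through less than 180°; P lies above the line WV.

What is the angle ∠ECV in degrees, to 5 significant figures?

113.12°

Checks: |CE| = 7.300 ✓; ∠(CE, EP) = 90.00° ✓; |EP| = 22.30 ✓; |WP| = 55.67 ✓.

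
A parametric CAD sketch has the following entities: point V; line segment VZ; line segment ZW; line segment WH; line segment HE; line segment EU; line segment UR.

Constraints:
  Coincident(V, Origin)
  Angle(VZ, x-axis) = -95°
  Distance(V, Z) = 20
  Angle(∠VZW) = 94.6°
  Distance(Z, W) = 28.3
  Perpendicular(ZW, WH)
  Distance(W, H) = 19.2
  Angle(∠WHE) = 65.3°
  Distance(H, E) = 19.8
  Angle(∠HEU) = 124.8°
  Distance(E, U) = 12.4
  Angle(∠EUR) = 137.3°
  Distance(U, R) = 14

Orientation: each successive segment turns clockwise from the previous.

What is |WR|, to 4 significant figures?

18.17

∠HEU = 124.8° gives EU at -80.30° from the x-axis; with |EU| = 12.4, U = (-9.889, -21.15). ∠EUR = 137.3° gives UR at -123.0° from the x-axis; with |UR| = 14.0, R = (-17.51, -32.89). Then |WR| = |R − W| = 18.17.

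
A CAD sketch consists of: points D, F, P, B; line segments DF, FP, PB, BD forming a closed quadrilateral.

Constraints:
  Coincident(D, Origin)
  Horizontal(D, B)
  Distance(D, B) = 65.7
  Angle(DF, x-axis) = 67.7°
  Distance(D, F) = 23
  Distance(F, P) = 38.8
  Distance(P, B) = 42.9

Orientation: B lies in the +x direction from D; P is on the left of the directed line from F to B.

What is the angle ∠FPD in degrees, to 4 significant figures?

15.98°

D is at the origin; DB is horizontal with |DB| = 65.7 and B in +x, so B = (65.7, 0). DF runs at 67.7° with |DF| = 23.0, so F = (8.727, 21.28). P is determined by |FP| = 38.8 and |PB| = 42.9 together: it lies at the intersection of circle(F, 38.8) and circle(B, 42.9). With |FB| = 60.82, the foot of the radical line on FB is 27.65 from F and the perpendicular offset is √(38.8² − 27.65²) = 27.22. Taking the left-of-FB solution: P = (44.16, 37.10).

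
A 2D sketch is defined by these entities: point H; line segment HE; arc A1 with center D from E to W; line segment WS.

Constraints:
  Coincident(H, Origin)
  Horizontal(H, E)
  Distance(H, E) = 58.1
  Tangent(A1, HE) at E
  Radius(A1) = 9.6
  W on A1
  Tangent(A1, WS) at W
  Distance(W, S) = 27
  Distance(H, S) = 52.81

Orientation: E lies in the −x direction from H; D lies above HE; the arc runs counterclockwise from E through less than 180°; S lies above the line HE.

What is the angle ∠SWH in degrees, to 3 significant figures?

81.9°

Checks: |DW| = 9.600 ✓; ∠(DW, WS) = 90.00° ✓; |WS| = 27.00 ✓; |HS| = 52.81 ✓.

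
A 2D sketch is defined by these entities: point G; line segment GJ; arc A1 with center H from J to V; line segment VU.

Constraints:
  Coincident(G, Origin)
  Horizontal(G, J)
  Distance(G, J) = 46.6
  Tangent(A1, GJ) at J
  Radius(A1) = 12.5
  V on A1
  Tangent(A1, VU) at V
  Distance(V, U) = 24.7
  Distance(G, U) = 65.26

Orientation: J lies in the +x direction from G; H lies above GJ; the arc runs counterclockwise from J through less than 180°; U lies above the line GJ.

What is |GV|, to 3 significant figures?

60.7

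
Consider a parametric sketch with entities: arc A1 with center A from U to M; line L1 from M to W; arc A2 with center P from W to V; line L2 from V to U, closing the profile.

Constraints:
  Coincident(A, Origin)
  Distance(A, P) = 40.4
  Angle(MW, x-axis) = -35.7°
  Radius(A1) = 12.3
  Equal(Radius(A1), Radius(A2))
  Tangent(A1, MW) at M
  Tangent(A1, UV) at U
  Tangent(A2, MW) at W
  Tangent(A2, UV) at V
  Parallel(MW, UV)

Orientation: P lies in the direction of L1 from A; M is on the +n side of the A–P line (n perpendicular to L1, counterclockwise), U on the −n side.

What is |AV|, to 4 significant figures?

42.23

The slot axis is L1's direction at -35.7°, so u = (cos -35.7°, sin -35.7°) = (0.8121, -0.5835) and n = (−sin -35.7°, cos -35.7°) = (0.5835, 0.8121). A is at the origin and P lies 40.4 along u from A, so P = 40.4·u = (32.81, -23.58). Tangency of A1 to both parallel lines with radius 12.3 puts M and U at A ± 12.3·n: M = (7.178, 9.989), U = (-7.178, -9.989). Equal radii place W and V the same way about P: W = P + 12.3·n = (39.99, -13.59), V = P − 12.3·n = (25.63, -33.56). Then |AV| = |V − A| = 42.23.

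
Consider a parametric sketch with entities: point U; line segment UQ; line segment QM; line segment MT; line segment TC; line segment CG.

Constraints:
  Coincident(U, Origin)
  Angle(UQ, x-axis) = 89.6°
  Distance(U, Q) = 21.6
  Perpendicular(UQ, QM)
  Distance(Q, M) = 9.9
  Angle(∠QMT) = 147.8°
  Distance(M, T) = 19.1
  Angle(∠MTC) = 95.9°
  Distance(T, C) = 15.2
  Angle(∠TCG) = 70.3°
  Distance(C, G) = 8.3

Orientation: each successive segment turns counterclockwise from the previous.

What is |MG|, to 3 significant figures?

18.2

U is at the origin; UQ runs at 89.6° with length 21.6, so Q = (0.151, 21.6). UQ is perpendicular to QM, so QM runs at 180°; with |QM| = 9.9, M = (-9.75, 21.7). ∠QMT = 147.8° gives MT at -148° from the x-axis; with |MT| = 19.1, T = (-26.0, 11.6). ∠MTC = 95.9° gives TC at -64.1° from the x-axis; with |TC| = 15.2, C = (-19.3, -2.07). ∠TCG = 70.3° gives CG at 45.6° from the x-axis; with |CG| = 8.3, G = (-13.5, 3.86). Then |MG| = |G − M| = 18.2.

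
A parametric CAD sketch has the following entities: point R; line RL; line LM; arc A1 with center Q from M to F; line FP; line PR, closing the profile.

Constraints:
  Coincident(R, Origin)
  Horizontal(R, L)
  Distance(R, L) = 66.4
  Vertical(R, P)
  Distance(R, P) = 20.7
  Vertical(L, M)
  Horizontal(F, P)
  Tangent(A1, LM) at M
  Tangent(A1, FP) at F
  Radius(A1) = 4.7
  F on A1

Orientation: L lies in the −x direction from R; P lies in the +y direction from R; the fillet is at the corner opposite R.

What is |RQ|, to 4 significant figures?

63.74

R is at the origin; RL is horizontal with |RL| = 66.4 and L on the −x side, so L = (-66.40, 0.000). R and P share the same x with |RP| = 20.7 and P on the +y side, so P = (0.000, 20.70). The virtual corner opposite R is at (-66.40, 20.70). Tangency of A1 to LM means the radius QM is perpendicular to LM and the tangent condition forces QF to be normal to FP, with radius 4.7, so the center Q sits 4.7 in from both sides at Q = (-61.70, 16.00). Then |RQ| = |Q − R| = 63.74.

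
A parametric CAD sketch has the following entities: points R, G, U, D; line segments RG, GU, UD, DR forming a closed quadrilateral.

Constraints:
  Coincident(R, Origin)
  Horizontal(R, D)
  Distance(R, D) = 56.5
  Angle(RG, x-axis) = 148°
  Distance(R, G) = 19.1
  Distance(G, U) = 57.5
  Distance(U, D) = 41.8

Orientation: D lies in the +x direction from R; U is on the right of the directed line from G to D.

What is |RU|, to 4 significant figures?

38.88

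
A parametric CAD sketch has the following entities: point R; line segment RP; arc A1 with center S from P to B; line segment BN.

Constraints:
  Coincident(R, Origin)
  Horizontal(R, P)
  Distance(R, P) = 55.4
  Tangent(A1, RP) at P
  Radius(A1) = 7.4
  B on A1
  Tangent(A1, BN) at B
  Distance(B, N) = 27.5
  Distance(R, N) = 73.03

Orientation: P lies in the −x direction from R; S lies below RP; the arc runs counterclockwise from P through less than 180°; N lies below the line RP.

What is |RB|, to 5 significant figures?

63.172

R is at the origin; R and P share the same y with |RP| = 55.4 and P on the −x side, so P = (-55.400, 0.0000). The tangent condition forces SP to be normal to RP, so S = P + (0, -7.4) = (-55.400, -7.4000). Since SB ⟂ BN (tangency), |SN| = √(7.4² + 27.5²) = 28.478 regardless of where B sits on A1. So N lies on both circle(R, 73.03) and circle(S, 28.478); the below-RP intersection is N = (-64.413, -34.414). B is the foot of the tangent from N: B = (-62.787, -6.9625).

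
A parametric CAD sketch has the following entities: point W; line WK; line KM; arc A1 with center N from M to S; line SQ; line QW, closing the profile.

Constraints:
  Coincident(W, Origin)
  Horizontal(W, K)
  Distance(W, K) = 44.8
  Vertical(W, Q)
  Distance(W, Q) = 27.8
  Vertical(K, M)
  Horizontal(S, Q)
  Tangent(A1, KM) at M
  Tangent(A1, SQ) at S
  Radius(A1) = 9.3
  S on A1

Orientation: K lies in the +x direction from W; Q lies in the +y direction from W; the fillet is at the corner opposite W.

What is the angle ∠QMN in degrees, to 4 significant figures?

11.73°

W is at the origin; W and K share the same y with |WK| = 44.8 and K on the +x side, so K = (44.80, 0.000). W and Q share the same x with |WQ| = 27.8 and Q on the +y side, so Q = (0.000, 27.80). The virtual corner opposite W is at (44.80, 27.80). The tangent condition forces NM to be normal to KM and since A1 is tangent to SQ there, NS ⟂ SQ, with radius 9.3, so the center N sits 9.3 in from both sides at N = (35.50, 18.50). That places the tangent points at M = (44.80, 18.50) on KM and S = (35.50, 27.80) on SQ. Then cos ∠QMN = MQ·MN / (|MQ||MN|), giving 11.73°.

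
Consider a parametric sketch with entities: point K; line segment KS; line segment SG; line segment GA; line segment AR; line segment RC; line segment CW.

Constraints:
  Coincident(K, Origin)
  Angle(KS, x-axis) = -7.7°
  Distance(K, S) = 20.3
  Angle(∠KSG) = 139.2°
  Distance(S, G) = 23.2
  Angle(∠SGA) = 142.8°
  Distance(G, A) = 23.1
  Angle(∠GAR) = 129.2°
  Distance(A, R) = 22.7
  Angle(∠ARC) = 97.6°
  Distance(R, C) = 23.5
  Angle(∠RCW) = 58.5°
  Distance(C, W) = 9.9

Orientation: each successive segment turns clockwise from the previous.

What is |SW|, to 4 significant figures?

38.86

K is at the origin; KS runs at -7.7° with length 20.3, so S = (20.12, -2.720). ∠KSG = 139.2° gives SG at -48.50° from the x-axis; with |SG| = 23.2, G = (35.49, -20.10). ∠SGA = 142.8° gives GA at -85.70° from the x-axis; with |GA| = 23.1, A = (37.22, -43.13). ∠GAR = 129.2° gives AR at -136.5° from the x-axis; with |AR| = 22.7, R = (20.76, -58.76). ∠ARC = 97.6° gives RC at 141.1° from the x-axis; with |RC| = 23.5, C = (2.467, -44.00). ∠RCW = 58.5° gives CW at 19.60° from the x-axis; with |CW| = 9.9, W = (11.79, -40.68). Then |SW| = |W − S| = 38.86.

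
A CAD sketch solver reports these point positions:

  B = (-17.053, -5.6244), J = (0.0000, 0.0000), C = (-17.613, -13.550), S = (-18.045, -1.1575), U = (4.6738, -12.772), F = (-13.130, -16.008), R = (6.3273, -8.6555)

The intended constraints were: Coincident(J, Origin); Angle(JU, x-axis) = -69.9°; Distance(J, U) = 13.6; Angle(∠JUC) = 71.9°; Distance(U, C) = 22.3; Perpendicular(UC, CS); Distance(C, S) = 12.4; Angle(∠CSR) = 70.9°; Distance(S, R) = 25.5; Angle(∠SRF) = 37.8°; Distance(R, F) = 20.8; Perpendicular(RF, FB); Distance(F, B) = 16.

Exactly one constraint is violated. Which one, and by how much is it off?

Distance(F, B) = 16 — off by 4.90.

J = (0.00, 0.00) ✓; JU at -69.90° ✓; |JU| = 13.60 ✓; ∠JUC = 71.90° ✓; |UC| = 22.30 ✓; ∠(UC, CS) = 90.00° ✓; |CS| = 12.40 ✓; ∠CSR = 70.90° ✓; |SR| = 25.50 ✓; ∠SRF = 37.80° ✓; |RF| = 20.80 ✓; ∠(RF, FB) = 90.00° ✓; |FB| = 11.10 ✗.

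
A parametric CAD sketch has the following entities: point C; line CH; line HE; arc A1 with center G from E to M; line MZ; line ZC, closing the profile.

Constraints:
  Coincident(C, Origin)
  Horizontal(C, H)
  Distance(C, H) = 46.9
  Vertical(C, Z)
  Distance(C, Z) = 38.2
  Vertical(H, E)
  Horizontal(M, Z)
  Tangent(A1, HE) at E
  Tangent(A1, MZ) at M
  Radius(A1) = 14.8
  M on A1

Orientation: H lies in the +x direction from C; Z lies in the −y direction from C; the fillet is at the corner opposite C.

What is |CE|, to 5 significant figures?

52.413

C is at the origin; CH is horizontal with |CH| = 46.9 and H on the +x side, so H = (46.900, 0.0000). CZ is vertical with |CZ| = 38.2 and Z on the −y side, so Z = (0.0000, -38.200). The virtual corner opposite C is at (46.900, -38.200). A1 meets HE tangentially, so GE is at right angles to HE and tangency of A1 to MZ means the radius GM is perpendicular to MZ, with radius 14.8, so the center G sits 14.8 in from both sides at G = (32.100, -23.400). That places the tangent points at E = (46.900, -23.400) on HE and M = (32.100, -38.200) on MZ. Then |CE| = |E − C| = 52.413.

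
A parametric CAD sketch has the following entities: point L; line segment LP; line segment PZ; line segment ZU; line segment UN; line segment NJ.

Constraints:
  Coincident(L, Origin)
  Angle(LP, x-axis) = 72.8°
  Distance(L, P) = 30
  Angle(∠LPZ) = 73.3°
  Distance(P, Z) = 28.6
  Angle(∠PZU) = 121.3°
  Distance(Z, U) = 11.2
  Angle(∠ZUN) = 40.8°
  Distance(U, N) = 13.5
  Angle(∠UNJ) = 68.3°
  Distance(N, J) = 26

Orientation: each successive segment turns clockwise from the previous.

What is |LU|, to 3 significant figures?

32.1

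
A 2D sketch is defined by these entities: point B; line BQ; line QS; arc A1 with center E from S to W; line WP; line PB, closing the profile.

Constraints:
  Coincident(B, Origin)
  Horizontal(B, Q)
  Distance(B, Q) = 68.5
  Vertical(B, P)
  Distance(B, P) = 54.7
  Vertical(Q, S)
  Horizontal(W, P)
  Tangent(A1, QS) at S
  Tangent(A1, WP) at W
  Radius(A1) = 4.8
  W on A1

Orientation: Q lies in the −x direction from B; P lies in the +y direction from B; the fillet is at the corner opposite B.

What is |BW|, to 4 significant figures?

83.96

B is at the origin; B and Q share the same y with |BQ| = 68.5 and Q on the −x side, so Q = (-68.50, 0.000). B and P share the same x with |BP| = 54.7 and P on the +y side, so P = (0.000, 54.70). The virtual corner opposite B is at (-68.50, 54.70). Since A1 is tangent to QS there, ES ⟂ QS and A1 meets WP tangentially, so EW is at right angles to WP, with radius 4.8, so the center E sits 4.8 in from both sides at E = (-63.70, 49.90). That places the tangent points at S = (-68.50, 49.90) on QS and W = (-63.70, 54.70) on WP. Then |BW| = |W − B| = 83.96.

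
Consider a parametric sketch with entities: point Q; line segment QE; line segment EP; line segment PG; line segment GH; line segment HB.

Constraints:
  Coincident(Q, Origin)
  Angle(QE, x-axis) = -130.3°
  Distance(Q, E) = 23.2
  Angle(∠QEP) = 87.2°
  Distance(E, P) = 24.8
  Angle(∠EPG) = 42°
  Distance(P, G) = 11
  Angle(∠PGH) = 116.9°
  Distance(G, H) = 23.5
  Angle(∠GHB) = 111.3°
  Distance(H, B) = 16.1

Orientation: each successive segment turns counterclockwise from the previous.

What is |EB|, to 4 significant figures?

18.01

∠PGH = 116.9° gives GH at 163.6° from the x-axis; with |GH| = 23.5, H = (-19.88, -15.34). ∠GHB = 111.3° gives HB at -127.7° from the x-axis; with |HB| = 16.1, B = (-29.72, -28.08). Then |EB| = |B − E| = 18.01.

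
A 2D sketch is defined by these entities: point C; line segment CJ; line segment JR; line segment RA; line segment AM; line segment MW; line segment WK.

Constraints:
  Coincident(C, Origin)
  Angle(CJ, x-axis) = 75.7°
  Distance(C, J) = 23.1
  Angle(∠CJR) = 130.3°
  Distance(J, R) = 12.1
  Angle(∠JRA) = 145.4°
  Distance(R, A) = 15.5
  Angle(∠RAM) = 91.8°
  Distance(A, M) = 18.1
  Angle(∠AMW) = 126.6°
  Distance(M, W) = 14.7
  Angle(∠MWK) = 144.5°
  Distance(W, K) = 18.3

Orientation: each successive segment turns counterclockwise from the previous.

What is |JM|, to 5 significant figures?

28.344

C is at the origin; CJ runs at 75.7° with length 23.1, so J = (5.7057, 22.384). ∠CJR = 130.3° gives JR at 125.40° from the x-axis; with |JR| = 12.1, R = (-1.3036, 32.247). ∠JRA = 145.4° gives RA at 160.00° from the x-axis; with |RA| = 15.5, A = (-15.869, 37.549). ∠RAM = 91.8° gives AM at -111.80° from the x-axis; with |AM| = 18.1, M = (-22.591, 20.743). Then |JM| = |M − J| = 28.344.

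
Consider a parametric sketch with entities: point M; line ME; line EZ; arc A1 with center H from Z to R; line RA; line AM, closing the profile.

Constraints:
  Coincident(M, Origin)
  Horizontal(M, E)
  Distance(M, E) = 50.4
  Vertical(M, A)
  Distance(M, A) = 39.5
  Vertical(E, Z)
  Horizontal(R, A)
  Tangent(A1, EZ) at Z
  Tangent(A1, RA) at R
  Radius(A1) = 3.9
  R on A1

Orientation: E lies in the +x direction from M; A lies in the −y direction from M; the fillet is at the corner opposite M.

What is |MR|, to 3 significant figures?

61.0

M is at the origin; ME is horizontal with |ME| = 50.4 and E on the +x side, so E = (50.4, 0.00). M and A share the same x with |MA| = 39.5 and A on the −y side, so A = (0.00, -39.5). The virtual corner opposite M is at (50.4, -39.5). Tangency of A1 to EZ means the radius HZ is perpendicular to EZ and A1 meets RA tangentially, so HR is at right angles to RA, with radius 3.9, so the center H sits 3.9 in from both sides at H = (46.5, -35.6). That places the tangent points at Z = (50.4, -35.6) on EZ and R = (46.5, -39.5) on RA. Then |MR| = |R − M| = 61.0.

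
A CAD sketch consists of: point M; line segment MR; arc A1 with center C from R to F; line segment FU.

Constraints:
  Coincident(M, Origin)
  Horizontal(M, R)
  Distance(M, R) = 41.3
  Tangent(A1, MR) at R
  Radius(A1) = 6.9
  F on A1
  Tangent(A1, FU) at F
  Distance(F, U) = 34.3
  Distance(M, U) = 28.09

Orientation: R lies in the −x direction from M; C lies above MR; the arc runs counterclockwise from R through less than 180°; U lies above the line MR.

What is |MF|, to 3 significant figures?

36.6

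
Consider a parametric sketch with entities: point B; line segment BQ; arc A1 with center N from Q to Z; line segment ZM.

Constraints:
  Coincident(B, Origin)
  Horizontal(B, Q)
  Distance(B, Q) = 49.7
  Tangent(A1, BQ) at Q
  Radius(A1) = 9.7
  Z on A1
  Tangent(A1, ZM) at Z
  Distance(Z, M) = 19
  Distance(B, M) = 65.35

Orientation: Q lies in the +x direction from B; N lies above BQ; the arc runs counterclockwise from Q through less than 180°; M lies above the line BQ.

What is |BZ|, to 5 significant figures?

60.251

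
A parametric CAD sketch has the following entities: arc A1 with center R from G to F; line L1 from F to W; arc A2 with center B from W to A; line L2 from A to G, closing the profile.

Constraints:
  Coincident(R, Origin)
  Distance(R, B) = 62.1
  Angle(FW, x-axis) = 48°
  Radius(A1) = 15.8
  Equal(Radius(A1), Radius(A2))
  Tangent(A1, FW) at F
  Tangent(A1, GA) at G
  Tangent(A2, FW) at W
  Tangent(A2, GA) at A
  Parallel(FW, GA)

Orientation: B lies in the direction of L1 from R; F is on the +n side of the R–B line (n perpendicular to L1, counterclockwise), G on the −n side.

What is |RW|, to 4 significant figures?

64.08

Tangency of A1 to both parallel lines with radius 15.8 puts F and G at R ± 15.8·n: F = (-11.74, 10.57), G = (11.74, -10.57). Equal radii place W and A the same way about B: W = B + 15.8·n = (29.81, 56.72), A = B − 15.8·n = (53.29, 35.58). Then |RW| = |W − R| = 64.08.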